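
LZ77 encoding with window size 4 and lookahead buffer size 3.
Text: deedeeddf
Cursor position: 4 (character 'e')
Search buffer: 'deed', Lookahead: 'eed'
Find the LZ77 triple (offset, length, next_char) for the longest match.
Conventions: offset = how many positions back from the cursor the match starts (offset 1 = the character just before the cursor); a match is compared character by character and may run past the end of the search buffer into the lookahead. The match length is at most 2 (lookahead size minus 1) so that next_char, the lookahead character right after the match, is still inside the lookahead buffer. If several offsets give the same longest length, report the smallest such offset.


Try each offset into the search buffer:
  offset=1 (pos 3, char 'd'): match length 0
  offset=2 (pos 2, char 'e'): match length 1
  offset=3 (pos 1, char 'e'): match length 2
  offset=4 (pos 0, char 'd'): match length 0
Longest match has length 2 at offset 3.
next_char = character at position 4 + 2 = 6 -> 'd'

Best match: offset=3, length=2 (matching 'ee' starting at position 1)
LZ77 triple: (3, 2, 'd')


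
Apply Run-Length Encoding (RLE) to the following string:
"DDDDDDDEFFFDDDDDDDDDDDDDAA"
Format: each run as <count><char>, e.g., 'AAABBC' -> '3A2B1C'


Scanning runs left to right:
  i=0: run of 'D' x 7 -> '7D'
  i=7: run of 'E' x 1 -> '1E'
  i=8: run of 'F' x 3 -> '3F'
  i=11: run of 'D' x 13 -> '13D'
  i=24: run of 'A' x 2 -> '2A'

RLE = 7D1E3F13D2A


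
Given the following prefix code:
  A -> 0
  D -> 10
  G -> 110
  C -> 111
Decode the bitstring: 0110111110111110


Decoding step by step:
Bits 0 -> A
Bits 110 -> G
Bits 111 -> C
Bits 110 -> G
Bits 111 -> C
Bits 110 -> G


Decoded message: AGCGCG


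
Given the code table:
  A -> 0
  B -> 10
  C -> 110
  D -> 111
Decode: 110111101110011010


Decoding:
110 -> C
111 -> D
10 -> B
111 -> D
0 -> A
0 -> A
110 -> C
10 -> B


Result: CDBDAACB


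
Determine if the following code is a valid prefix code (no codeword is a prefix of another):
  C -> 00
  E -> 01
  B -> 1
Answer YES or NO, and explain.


Checking each pair (does one codeword prefix another?):
  C='00' vs E='01': no prefix
  C='00' vs B='1': no prefix
  E='01' vs C='00': no prefix
  E='01' vs B='1': no prefix
  B='1' vs C='00': no prefix
  B='1' vs E='01': no prefix
No violation found over all pairs.

YES -- this is a valid prefix code. No codeword is a prefix of any other codeword.


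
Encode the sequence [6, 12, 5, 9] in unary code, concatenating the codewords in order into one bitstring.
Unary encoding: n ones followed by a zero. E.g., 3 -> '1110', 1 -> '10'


Encode each number as n ones followed by a terminating 0:
  6 -> 1111110 (7 bits)
  12 -> 1111111111110 (13 bits)
  5 -> 111110 (6 bits)
  9 -> 1111111110 (10 bits)
Total length = 7 + 13 + 6 + 10 = 36 bits.

Unary([6, 12, 5, 9]) = 111111011111111111101111101111111110 (36 bits)


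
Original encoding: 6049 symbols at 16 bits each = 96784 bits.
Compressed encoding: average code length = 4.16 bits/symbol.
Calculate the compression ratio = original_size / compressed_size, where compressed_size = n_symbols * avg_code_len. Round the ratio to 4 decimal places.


original_size = n_symbols * orig_bits = 6049 * 16 = 96784 bits
compressed_size = n_symbols * avg_code_len = 6049 * 4.16 = 25163.84 bits
ratio = original_size / compressed_size = 96784 / 25163.84 = 3.8462

Compression ratio = 3.8462


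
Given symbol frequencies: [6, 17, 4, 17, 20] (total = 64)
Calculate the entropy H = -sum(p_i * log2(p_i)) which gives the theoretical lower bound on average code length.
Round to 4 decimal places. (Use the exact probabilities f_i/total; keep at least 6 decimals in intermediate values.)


Per-symbol terms -p_i * log2(p_i) with p_i = f_i/64:
  p = 6/64 = 0.093750: log2(p) = -3.415037, -p*log2(p) = 0.320160
  p = 17/64 = 0.265625: log2(p) = -1.912537, -p*log2(p) = 0.508018
  p = 4/64 = 0.062500: log2(p) = -4.000000, -p*log2(p) = 0.250000
  p = 17/64 = 0.265625: log2(p) = -1.912537, -p*log2(p) = 0.508018
  p = 20/64 = 0.312500: log2(p) = -1.678072, -p*log2(p) = 0.524397
H = 0.320160 + 0.508018 + 0.250000 + 0.508018 + 0.524397 = 2.110593

H = 2.1106 bits/symbol


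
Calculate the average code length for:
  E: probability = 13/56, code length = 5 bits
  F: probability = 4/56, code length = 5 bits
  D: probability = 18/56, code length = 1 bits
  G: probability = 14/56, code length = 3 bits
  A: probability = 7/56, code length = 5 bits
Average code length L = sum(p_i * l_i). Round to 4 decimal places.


Weighted contributions p_i * l_i:
  E: (13/56) * 5 = 65/56
  F: (4/56) * 5 = 20/56
  D: (18/56) * 1 = 18/56
  G: (14/56) * 3 = 42/56
  A: (7/56) * 5 = 35/56
Sum = (65 + 20 + 18 + 42 + 35)/56 = 180/56

L = 180/56 = 3.2143 bits/symbol


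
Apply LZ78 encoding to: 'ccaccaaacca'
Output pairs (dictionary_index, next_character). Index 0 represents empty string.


LZ78 encoding steps:
Dictionary: {0: ''}
Step 1: w='' (idx 0), next='c' -> output (0, 'c'), add 'c' as idx 1
Step 2: w='c' (idx 1), next='a' -> output (1, 'a'), add 'ca' as idx 2
Step 3: w='c' (idx 1), next='c' -> output (1, 'c'), add 'cc' as idx 3
Step 4: w='' (idx 0), next='a' -> output (0, 'a'), add 'a' as idx 4
Step 5: w='a' (idx 4), next='a' -> output (4, 'a'), add 'aa' as idx 5
Step 6: w='cc' (idx 3), next='a' -> output (3, 'a'), add 'cca' as idx 6


Encoded: [(0, 'c'), (1, 'a'), (1, 'c'), (0, 'a'), (4, 'a'), (3, 'a')]


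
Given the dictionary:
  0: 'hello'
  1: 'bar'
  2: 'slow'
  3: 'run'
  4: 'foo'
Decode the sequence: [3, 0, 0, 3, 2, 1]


Look up each index in the dictionary:
  3 -> 'run'
  0 -> 'hello'
  0 -> 'hello'
  3 -> 'run'
  2 -> 'slow'
  1 -> 'bar'

Decoded: "run hello hello run slow bar"


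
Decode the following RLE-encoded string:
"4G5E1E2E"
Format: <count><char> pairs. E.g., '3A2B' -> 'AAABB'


Expanding each <count><char> pair:
  4G -> 'GGGG'
  5E -> 'EEEEE'
  1E -> 'E'
  2E -> 'EE'

Decoded = GGGGEEEEEEEE


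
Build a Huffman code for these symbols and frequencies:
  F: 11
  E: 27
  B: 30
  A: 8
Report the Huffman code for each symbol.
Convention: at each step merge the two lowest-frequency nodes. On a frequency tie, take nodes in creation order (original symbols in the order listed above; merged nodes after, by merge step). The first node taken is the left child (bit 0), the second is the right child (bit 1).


Huffman tree construction:
Step 1: Merge A(8) + F(11) = 19
Step 2: Merge (A+F)(19) + E(27) = 46
Step 3: Merge B(30) + ((A+F)+E)(46) = 76
Read each symbol's code off the tree from the root (left child = 0, right child = 1).

Codes:
  F: 101 (length 3)
  E: 11 (length 2)
  B: 0 (length 1)
  A: 100 (length 3)
Average code length: 141/76 = 1.8553 bits/symbol


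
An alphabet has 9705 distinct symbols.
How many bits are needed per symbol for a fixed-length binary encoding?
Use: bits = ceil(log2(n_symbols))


log2(9705) = 13.2445
Bracket: 2^13 = 8192 < 9705 <= 2^14 = 16384
So ceil(log2(9705)) = 14

bits = ceil(log2(9705)) = ceil(13.2445) = 14 bits


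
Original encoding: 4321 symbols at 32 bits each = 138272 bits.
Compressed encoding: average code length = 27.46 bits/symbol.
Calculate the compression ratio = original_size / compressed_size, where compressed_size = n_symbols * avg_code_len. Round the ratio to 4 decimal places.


original_size = n_symbols * orig_bits = 4321 * 32 = 138272 bits
compressed_size = n_symbols * avg_code_len = 4321 * 27.46 = 118654.66 bits
ratio = original_size / compressed_size = 138272 / 118654.66 = 1.1653

Compression ratio = 1.1653


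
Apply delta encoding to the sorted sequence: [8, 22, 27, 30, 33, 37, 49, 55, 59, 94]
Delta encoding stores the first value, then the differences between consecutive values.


First value: 8
Deltas:
  22 - 8 = 14
  27 - 22 = 5
  30 - 27 = 3
  33 - 30 = 3
  37 - 33 = 4
  49 - 37 = 12
  55 - 49 = 6
  59 - 55 = 4
  94 - 59 = 35


Delta encoded: [8, 14, 5, 3, 3, 4, 12, 6, 4, 35]


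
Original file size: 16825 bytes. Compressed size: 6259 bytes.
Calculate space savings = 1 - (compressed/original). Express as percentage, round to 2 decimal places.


ratio = compressed/original = 6259/16825 = 0.372006
savings = 1 - ratio = 1 - 0.372006 = 0.627994
as a percentage: 0.627994 * 100 = 62.8%

Space savings = 1 - 6259/16825 = 62.8%


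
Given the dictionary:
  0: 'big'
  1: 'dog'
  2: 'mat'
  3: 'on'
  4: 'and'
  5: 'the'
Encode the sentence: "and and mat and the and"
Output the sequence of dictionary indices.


Look up each word in the dictionary:
  'and' -> 4
  'and' -> 4
  'mat' -> 2
  'and' -> 4
  'the' -> 5
  'and' -> 4

Encoded: [4, 4, 2, 4, 5, 4]


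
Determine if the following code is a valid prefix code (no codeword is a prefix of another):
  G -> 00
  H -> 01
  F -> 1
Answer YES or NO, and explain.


Checking each pair (does one codeword prefix another?):
  G='00' vs H='01': no prefix
  G='00' vs F='1': no prefix
  H='01' vs G='00': no prefix
  H='01' vs F='1': no prefix
  F='1' vs G='00': no prefix
  F='1' vs H='01': no prefix
No violation found over all pairs.

YES -- this is a valid prefix code. No codeword is a prefix of any other codeword.


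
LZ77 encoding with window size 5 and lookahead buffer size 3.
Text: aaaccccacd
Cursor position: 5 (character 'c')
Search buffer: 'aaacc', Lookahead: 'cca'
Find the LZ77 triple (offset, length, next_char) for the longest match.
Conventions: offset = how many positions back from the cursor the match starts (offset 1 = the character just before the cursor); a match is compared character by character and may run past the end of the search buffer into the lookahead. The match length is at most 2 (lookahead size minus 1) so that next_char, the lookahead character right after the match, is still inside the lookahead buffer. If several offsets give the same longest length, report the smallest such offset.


Try each offset into the search buffer:
  offset=1 (pos 4, char 'c'): match length 2
  offset=2 (pos 3, char 'c'): match length 2
  offset=3 (pos 2, char 'a'): match length 0
  offset=4 (pos 1, char 'a'): match length 0
  offset=5 (pos 0, char 'a'): match length 0
Longest match has length 2, found at offsets 1, 2; take the smallest, offset 1.
next_char = character at position 5 + 2 = 7 -> 'a'

Best match: offset=1, length=2 (matching 'cc' starting at position 4)
LZ77 triple: (1, 2, 'a')


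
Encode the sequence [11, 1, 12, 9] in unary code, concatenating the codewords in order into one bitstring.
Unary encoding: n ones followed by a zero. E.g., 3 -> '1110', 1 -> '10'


Encode each number as n ones followed by a terminating 0:
  11 -> 111111111110 (12 bits)
  1 -> 10 (2 bits)
  12 -> 1111111111110 (13 bits)
  9 -> 1111111110 (10 bits)
Total length = 12 + 2 + 13 + 10 = 37 bits.

Unary([11, 1, 12, 9]) = 1111111111101011111111111101111111110 (37 bits)


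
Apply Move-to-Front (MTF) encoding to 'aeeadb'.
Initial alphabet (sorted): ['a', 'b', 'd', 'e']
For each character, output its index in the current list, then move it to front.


MTF encoding:
'a': index 0 in ['a', 'b', 'd', 'e'] -> ['a', 'b', 'd', 'e']
'e': index 3 in ['a', 'b', 'd', 'e'] -> ['e', 'a', 'b', 'd']
'e': index 0 in ['e', 'a', 'b', 'd'] -> ['e', 'a', 'b', 'd']
'a': index 1 in ['e', 'a', 'b', 'd'] -> ['a', 'e', 'b', 'd']
'd': index 3 in ['a', 'e', 'b', 'd'] -> ['d', 'a', 'e', 'b']
'b': index 3 in ['d', 'a', 'e', 'b'] -> ['b', 'd', 'a', 'e']


Output: [0, 3, 0, 1, 3, 3]


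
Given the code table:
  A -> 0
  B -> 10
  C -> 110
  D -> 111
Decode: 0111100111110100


Decoding:
0 -> A
111 -> D
10 -> B
0 -> A
111 -> D
110 -> C
10 -> B
0 -> A


Result: ADBADCBA


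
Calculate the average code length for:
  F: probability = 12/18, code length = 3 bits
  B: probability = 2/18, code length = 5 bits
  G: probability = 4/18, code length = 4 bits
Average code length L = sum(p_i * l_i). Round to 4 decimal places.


Weighted contributions p_i * l_i:
  F: (12/18) * 3 = 36/18
  B: (2/18) * 5 = 10/18
  G: (4/18) * 4 = 16/18
Sum = (36 + 10 + 16)/18 = 62/18

L = 62/18 = 3.4444 bits/symbol


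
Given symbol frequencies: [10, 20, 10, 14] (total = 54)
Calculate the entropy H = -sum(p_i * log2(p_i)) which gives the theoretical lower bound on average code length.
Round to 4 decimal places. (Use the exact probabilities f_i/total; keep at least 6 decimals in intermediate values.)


Per-symbol terms -p_i * log2(p_i) with p_i = f_i/54:
  p = 10/54 = 0.185185: log2(p) = -2.432959, -p*log2(p) = 0.450548
  p = 20/54 = 0.370370: log2(p) = -1.432959, -p*log2(p) = 0.530726
  p = 10/54 = 0.185185: log2(p) = -2.432959, -p*log2(p) = 0.450548
  p = 14/54 = 0.259259: log2(p) = -1.947533, -p*log2(p) = 0.504916
H = 0.450548 + 0.530726 + 0.450548 + 0.504916 = 1.936738

H = 1.9367 bits/symbol


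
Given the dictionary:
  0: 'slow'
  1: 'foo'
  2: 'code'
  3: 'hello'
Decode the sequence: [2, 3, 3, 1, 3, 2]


Look up each index in the dictionary:
  2 -> 'code'
  3 -> 'hello'
  3 -> 'hello'
  1 -> 'foo'
  3 -> 'hello'
  2 -> 'code'

Decoded: "code hello hello foo hello code"


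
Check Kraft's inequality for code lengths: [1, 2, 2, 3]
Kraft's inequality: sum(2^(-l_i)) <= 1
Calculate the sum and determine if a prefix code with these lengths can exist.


Sum = 2^(-1) + 2^(-2) + 2^(-2) + 2^(-3)
    = 0.5 + 0.25 + 0.25 + 0.125
    = 9/8 = 1.125
Since 1.125 > 1, Kraft's inequality is NOT satisfied.
A prefix code with these lengths CANNOT exist.

Kraft sum = 1.125. Not satisfied.


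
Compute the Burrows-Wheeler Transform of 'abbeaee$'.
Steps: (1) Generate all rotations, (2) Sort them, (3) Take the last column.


Rotations (sorted):
  0: $abbeaee -> last char: e
  1: abbeaee$ -> last char: $
  2: aee$abbe -> last char: e
  3: bbeaee$a -> last char: a
  4: beaee$ab -> last char: b
  5: e$abbeae -> last char: e
  6: eaee$abb -> last char: b
  7: ee$abbea -> last char: a


BWT = e$eabeba


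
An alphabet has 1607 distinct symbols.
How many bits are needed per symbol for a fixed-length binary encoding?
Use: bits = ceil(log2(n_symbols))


log2(1607) = 10.6502
Bracket: 2^10 = 1024 < 1607 <= 2^11 = 2048
So ceil(log2(1607)) = 11

bits = ceil(log2(1607)) = ceil(10.6502) = 11 bits


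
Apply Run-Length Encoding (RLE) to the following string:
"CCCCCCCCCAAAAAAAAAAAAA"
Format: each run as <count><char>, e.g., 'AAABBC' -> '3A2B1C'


Scanning runs left to right:
  i=0: run of 'C' x 9 -> '9C'
  i=9: run of 'A' x 13 -> '13A'

RLE = 9C13A


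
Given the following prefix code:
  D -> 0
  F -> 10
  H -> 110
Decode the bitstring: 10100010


Decoding step by step:
Bits 10 -> F
Bits 10 -> F
Bits 0 -> D
Bits 0 -> D
Bits 10 -> F


Decoded message: FFDDF


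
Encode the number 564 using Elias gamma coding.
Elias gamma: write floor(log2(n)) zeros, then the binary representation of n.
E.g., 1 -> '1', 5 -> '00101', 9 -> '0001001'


num_bits = floor(log2(564)) + 1 = 10
leading_zeros = num_bits - 1 = 9
binary(564) = 1000110100

Elias gamma(564) = '000000000' + '1000110100' = 0000000001000110100 (19 bits)


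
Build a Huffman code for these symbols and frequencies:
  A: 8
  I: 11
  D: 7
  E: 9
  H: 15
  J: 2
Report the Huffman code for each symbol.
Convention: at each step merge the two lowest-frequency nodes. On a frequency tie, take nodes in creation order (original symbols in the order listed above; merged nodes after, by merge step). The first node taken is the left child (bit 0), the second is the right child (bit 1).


Huffman tree construction:
Step 1: Merge J(2) + D(7) = 9
Step 2: Merge A(8) + E(9) = 17
Step 3: Merge (J+D)(9) + I(11) = 20
Step 4: Merge H(15) + (A+E)(17) = 32
Step 5: Merge ((J+D)+I)(20) + (H+(A+E))(32) = 52
Read each symbol's code off the tree from the root (left child = 0, right child = 1).

Codes:
  A: 110 (length 3)
  I: 01 (length 2)
  D: 001 (length 3)
  E: 111 (length 3)
  H: 10 (length 2)
  J: 000 (length 3)
Average code length: 130/52 = 2.5000 bits/symbol


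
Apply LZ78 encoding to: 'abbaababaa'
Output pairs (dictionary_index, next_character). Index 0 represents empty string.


LZ78 encoding steps:
Dictionary: {0: ''}
Step 1: w='' (idx 0), next='a' -> output (0, 'a'), add 'a' as idx 1
Step 2: w='' (idx 0), next='b' -> output (0, 'b'), add 'b' as idx 2
Step 3: w='b' (idx 2), next='a' -> output (2, 'a'), add 'ba' as idx 3
Step 4: w='a' (idx 1), next='b' -> output (1, 'b'), add 'ab' as idx 4
Step 5: w='ab' (idx 4), next='a' -> output (4, 'a'), add 'aba' as idx 5
Step 6: w='a' (idx 1), end of input -> output (1, '')


Encoded: [(0, 'a'), (0, 'b'), (2, 'a'), (1, 'b'), (4, 'a'), (1, '')]


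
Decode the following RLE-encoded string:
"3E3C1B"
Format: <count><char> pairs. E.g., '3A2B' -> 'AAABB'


Expanding each <count><char> pair:
  3E -> 'EEE'
  3C -> 'CCC'
  1B -> 'B'

Decoded = EEECCCB


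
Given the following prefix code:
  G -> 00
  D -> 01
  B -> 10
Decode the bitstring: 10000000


Decoding step by step:
Bits 10 -> B
Bits 00 -> G
Bits 00 -> G
Bits 00 -> G


Decoded message: BGGG


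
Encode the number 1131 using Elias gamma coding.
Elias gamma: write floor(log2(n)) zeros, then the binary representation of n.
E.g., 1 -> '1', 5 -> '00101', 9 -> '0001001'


num_bits = floor(log2(1131)) + 1 = 11
leading_zeros = num_bits - 1 = 10
binary(1131) = 10001101011

Elias gamma(1131) = '0000000000' + '10001101011' = 000000000010001101011 (21 bits)


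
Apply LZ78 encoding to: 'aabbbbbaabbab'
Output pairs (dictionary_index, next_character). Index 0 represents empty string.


LZ78 encoding steps:
Dictionary: {0: ''}
Step 1: w='' (idx 0), next='a' -> output (0, 'a'), add 'a' as idx 1
Step 2: w='a' (idx 1), next='b' -> output (1, 'b'), add 'ab' as idx 2
Step 3: w='' (idx 0), next='b' -> output (0, 'b'), add 'b' as idx 3
Step 4: w='b' (idx 3), next='b' -> output (3, 'b'), add 'bb' as idx 4
Step 5: w='b' (idx 3), next='a' -> output (3, 'a'), add 'ba' as idx 5
Step 6: w='ab' (idx 2), next='b' -> output (2, 'b'), add 'abb' as idx 6
Step 7: w='ab' (idx 2), end of input -> output (2, '')


Encoded: [(0, 'a'), (1, 'b'), (0, 'b'), (3, 'b'), (3, 'a'), (2, 'b'), (2, '')]


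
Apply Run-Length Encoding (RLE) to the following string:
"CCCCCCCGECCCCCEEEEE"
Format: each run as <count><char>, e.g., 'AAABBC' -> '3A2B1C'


Scanning runs left to right:
  i=0: run of 'C' x 7 -> '7C'
  i=7: run of 'G' x 1 -> '1G'
  i=8: run of 'E' x 1 -> '1E'
  i=9: run of 'C' x 5 -> '5C'
  i=14: run of 'E' x 5 -> '5E'

RLE = 7C1G1E5C5E


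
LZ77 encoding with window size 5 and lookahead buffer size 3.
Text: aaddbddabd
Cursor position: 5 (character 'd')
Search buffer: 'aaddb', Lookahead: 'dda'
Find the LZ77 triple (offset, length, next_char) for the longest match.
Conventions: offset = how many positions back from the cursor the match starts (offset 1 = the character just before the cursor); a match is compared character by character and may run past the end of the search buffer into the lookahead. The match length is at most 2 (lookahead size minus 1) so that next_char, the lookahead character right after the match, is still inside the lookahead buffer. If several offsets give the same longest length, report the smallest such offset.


Try each offset into the search buffer:
  offset=1 (pos 4, char 'b'): match length 0
  offset=2 (pos 3, char 'd'): match length 1
  offset=3 (pos 2, char 'd'): match length 2
  offset=4 (pos 1, char 'a'): match length 0
  offset=5 (pos 0, char 'a'): match length 0
Longest match has length 2 at offset 3.
next_char = character at position 5 + 2 = 7 -> 'a'

Best match: offset=3, length=2 (matching 'dd' starting at position 2)
LZ77 triple: (3, 2, 'a')


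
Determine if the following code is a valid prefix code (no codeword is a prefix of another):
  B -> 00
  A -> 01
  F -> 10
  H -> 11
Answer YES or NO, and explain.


Checking each pair (does one codeword prefix another?):
  B='00' vs A='01': no prefix
  B='00' vs F='10': no prefix
  B='00' vs H='11': no prefix
  A='01' vs B='00': no prefix
  A='01' vs F='10': no prefix
  A='01' vs H='11': no prefix
  F='10' vs B='00': no prefix
  F='10' vs A='01': no prefix
  F='10' vs H='11': no prefix
  H='11' vs B='00': no prefix
  H='11' vs A='01': no prefix
  H='11' vs F='10': no prefix
No violation found over all pairs.

YES -- this is a valid prefix code. No codeword is a prefix of any other codeword.


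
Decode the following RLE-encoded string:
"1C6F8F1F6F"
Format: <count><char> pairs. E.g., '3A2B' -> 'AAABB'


Expanding each <count><char> pair:
  1C -> 'C'
  6F -> 'FFFFFF'
  8F -> 'FFFFFFFF'
  1F -> 'F'
  6F -> 'FFFFFF'

Decoded = CFFFFFFFFFFFFFFFFFFFFF


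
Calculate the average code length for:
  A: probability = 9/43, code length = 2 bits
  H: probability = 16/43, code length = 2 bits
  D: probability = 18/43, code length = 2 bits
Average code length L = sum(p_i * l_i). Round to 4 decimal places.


Weighted contributions p_i * l_i:
  A: (9/43) * 2 = 18/43
  H: (16/43) * 2 = 32/43
  D: (18/43) * 2 = 36/43
Sum = (18 + 32 + 36)/43 = 86/43

L = 86/43 = 2.0000 bits/symbol


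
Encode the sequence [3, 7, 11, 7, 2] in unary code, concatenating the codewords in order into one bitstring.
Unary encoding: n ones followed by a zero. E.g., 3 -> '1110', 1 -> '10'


Encode each number as n ones followed by a terminating 0:
  3 -> 1110 (4 bits)
  7 -> 11111110 (8 bits)
  11 -> 111111111110 (12 bits)
  7 -> 11111110 (8 bits)
  2 -> 110 (3 bits)
Total length = 4 + 8 + 12 + 8 + 3 = 35 bits.

Unary([3, 7, 11, 7, 2]) = 11101111111011111111111011111110110 (35 bits)


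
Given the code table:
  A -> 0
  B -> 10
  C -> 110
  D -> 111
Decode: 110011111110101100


Decoding:
110 -> C
0 -> A
111 -> D
111 -> D
10 -> B
10 -> B
110 -> C
0 -> A


Result: CADDBBCA


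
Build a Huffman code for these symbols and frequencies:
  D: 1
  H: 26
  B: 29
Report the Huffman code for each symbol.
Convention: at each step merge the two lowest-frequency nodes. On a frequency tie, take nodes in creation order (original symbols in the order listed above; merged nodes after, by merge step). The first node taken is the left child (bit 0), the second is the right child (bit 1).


Huffman tree construction:
Step 1: Merge D(1) + H(26) = 27
Step 2: Merge (D+H)(27) + B(29) = 56
Read each symbol's code off the tree from the root (left child = 0, right child = 1).

Codes:
  D: 00 (length 2)
  H: 01 (length 2)
  B: 1 (length 1)
Average code length: 83/56 = 1.4821 bits/symbol


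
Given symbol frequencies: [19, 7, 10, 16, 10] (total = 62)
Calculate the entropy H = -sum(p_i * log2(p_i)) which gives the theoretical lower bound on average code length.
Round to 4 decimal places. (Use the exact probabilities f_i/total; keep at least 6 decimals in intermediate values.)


Per-symbol terms -p_i * log2(p_i) with p_i = f_i/62:
  p = 19/62 = 0.306452: log2(p) = -1.706269, -p*log2(p) = 0.522889
  p = 7/62 = 0.112903: log2(p) = -3.146841, -p*log2(p) = 0.355289
  p = 10/62 = 0.161290: log2(p) = -2.632268, -p*log2(p) = 0.424559
  p = 16/62 = 0.258065: log2(p) = -1.954196, -p*log2(p) = 0.504309
  p = 10/62 = 0.161290: log2(p) = -2.632268, -p*log2(p) = 0.424559
H = 0.522889 + 0.355289 + 0.424559 + 0.504309 + 0.424559 = 2.231605

H = 2.2316 bits/symbol


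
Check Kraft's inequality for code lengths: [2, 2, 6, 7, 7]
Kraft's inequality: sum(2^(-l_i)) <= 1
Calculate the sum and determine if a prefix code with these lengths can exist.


Sum = 2^(-2) + 2^(-2) + 2^(-6) + 2^(-7) + 2^(-7)
    = 0.25 + 0.25 + 0.015625 + 0.0078125 + 0.0078125
    = 68/128 = 0.53125
Since 0.53125 <= 1, Kraft's inequality IS satisfied.
A prefix code with these lengths CAN exist.

Kraft sum = 0.53125. Satisfied.


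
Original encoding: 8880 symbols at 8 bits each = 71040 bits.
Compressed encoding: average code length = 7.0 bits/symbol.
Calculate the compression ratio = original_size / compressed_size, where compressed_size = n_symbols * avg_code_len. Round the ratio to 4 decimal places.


original_size = n_symbols * orig_bits = 8880 * 8 = 71040 bits
compressed_size = n_symbols * avg_code_len = 8880 * 7.0 = 62160.0 bits
ratio = original_size / compressed_size = 71040 / 62160.0 = 1.1429

Compression ratio = 1.1429


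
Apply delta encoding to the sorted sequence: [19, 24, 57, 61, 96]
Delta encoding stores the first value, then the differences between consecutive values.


First value: 19
Deltas:
  24 - 19 = 5
  57 - 24 = 33
  61 - 57 = 4
  96 - 61 = 35


Delta encoded: [19, 5, 33, 4, 35]


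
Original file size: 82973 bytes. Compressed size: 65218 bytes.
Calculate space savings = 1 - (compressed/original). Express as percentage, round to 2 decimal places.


ratio = compressed/original = 65218/82973 = 0.786015
savings = 1 - ratio = 1 - 0.786015 = 0.213985
as a percentage: 0.213985 * 100 = 21.4%

Space savings = 1 - 65218/82973 = 21.4%


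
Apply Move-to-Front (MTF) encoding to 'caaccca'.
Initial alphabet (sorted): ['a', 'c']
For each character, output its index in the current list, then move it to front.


MTF encoding:
'c': index 1 in ['a', 'c'] -> ['c', 'a']
'a': index 1 in ['c', 'a'] -> ['a', 'c']
'a': index 0 in ['a', 'c'] -> ['a', 'c']
'c': index 1 in ['a', 'c'] -> ['c', 'a']
'c': index 0 in ['c', 'a'] -> ['c', 'a']
'c': index 0 in ['c', 'a'] -> ['c', 'a']
'a': index 1 in ['c', 'a'] -> ['a', 'c']


Output: [1, 1, 0, 1, 0, 0, 1]


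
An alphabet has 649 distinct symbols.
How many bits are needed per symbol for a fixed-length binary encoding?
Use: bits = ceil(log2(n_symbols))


log2(649) = 9.3421
Bracket: 2^9 = 512 < 649 <= 2^10 = 1024
So ceil(log2(649)) = 10

bits = ceil(log2(649)) = ceil(9.3421) = 10 bits


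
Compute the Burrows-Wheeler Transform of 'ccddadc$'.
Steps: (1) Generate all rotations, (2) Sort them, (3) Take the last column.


Rotations (sorted):
  0: $ccddadc -> last char: c
  1: adc$ccdd -> last char: d
  2: c$ccddad -> last char: d
  3: ccddadc$ -> last char: $
  4: cddadc$c -> last char: c
  5: dadc$ccd -> last char: d
  6: dc$ccdda -> last char: a
  7: ddadc$cc -> last char: c


BWT = cdd$cdac


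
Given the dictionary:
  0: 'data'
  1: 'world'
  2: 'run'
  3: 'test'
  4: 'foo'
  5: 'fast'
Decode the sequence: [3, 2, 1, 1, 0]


Look up each index in the dictionary:
  3 -> 'test'
  2 -> 'run'
  1 -> 'world'
  1 -> 'world'
  0 -> 'data'

Decoded: "test run world world data"


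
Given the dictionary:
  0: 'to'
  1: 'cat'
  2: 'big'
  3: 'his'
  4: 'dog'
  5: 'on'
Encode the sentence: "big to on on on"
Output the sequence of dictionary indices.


Look up each word in the dictionary:
  'big' -> 2
  'to' -> 0
  'on' -> 5
  'on' -> 5
  'on' -> 5

Encoded: [2, 0, 5, 5, 5]


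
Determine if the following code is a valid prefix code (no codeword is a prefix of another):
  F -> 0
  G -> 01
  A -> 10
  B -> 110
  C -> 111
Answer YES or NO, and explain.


Checking each pair (does one codeword prefix another?):
  F='0' vs G='01': prefix -- VIOLATION

NO -- this is NOT a valid prefix code. F (0) is a prefix of G (01).


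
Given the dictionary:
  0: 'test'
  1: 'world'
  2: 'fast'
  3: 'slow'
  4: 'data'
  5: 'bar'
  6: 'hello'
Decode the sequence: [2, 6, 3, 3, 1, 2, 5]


Look up each index in the dictionary:
  2 -> 'fast'
  6 -> 'hello'
  3 -> 'slow'
  3 -> 'slow'
  1 -> 'world'
  2 -> 'fast'
  5 -> 'bar'

Decoded: "fast hello slow slow world fast bar"


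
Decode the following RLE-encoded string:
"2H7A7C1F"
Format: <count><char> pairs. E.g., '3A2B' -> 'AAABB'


Expanding each <count><char> pair:
  2H -> 'HH'
  7A -> 'AAAAAAA'
  7C -> 'CCCCCCC'
  1F -> 'F'

Decoded = HHAAAAAAACCCCCCCF


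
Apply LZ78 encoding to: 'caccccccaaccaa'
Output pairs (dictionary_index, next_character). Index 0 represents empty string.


LZ78 encoding steps:
Dictionary: {0: ''}
Step 1: w='' (idx 0), next='c' -> output (0, 'c'), add 'c' as idx 1
Step 2: w='' (idx 0), next='a' -> output (0, 'a'), add 'a' as idx 2
Step 3: w='c' (idx 1), next='c' -> output (1, 'c'), add 'cc' as idx 3
Step 4: w='cc' (idx 3), next='c' -> output (3, 'c'), add 'ccc' as idx 4
Step 5: w='c' (idx 1), next='a' -> output (1, 'a'), add 'ca' as idx 5
Step 6: w='a' (idx 2), next='c' -> output (2, 'c'), add 'ac' as idx 6
Step 7: w='ca' (idx 5), next='a' -> output (5, 'a'), add 'caa' as idx 7


Encoded: [(0, 'c'), (0, 'a'), (1, 'c'), (3, 'c'), (1, 'a'), (2, 'c'), (5, 'a')]


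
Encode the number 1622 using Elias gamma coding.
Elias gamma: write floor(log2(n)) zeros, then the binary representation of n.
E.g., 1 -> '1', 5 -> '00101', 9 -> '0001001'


num_bits = floor(log2(1622)) + 1 = 11
leading_zeros = num_bits - 1 = 10
binary(1622) = 11001010110

Elias gamma(1622) = '0000000000' + '11001010110' = 000000000011001010110 (21 bits)


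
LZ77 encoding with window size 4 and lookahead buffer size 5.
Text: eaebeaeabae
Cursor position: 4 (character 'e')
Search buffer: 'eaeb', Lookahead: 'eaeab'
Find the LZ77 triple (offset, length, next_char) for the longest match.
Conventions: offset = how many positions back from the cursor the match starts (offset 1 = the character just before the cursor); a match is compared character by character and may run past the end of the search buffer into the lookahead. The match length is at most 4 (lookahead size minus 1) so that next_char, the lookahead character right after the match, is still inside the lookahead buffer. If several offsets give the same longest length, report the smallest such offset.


Try each offset into the search buffer:
  offset=1 (pos 3, char 'b'): match length 0
  offset=2 (pos 2, char 'e'): match length 1
  offset=3 (pos 1, char 'a'): match length 0
  offset=4 (pos 0, char 'e'): match length 3
Longest match has length 3 at offset 4.
next_char = character at position 4 + 3 = 7 -> 'a'

Best match: offset=4, length=3 (matching 'eae' starting at position 0)
LZ77 triple: (4, 3, 'a')


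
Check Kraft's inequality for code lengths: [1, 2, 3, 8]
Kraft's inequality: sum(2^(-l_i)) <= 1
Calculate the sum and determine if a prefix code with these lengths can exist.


Sum = 2^(-1) + 2^(-2) + 2^(-3) + 2^(-8)
    = 0.5 + 0.25 + 0.125 + 0.00390625
    = 225/256 = 0.87890625
Since 0.87890625 <= 1, Kraft's inequality IS satisfied.
A prefix code with these lengths CAN exist.

Kraft sum = 0.87890625. Satisfied.


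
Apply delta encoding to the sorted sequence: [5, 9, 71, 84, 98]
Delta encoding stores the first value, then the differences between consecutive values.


First value: 5
Deltas:
  9 - 5 = 4
  71 - 9 = 62
  84 - 71 = 13
  98 - 84 = 14


Delta encoded: [5, 4, 62, 13, 14]


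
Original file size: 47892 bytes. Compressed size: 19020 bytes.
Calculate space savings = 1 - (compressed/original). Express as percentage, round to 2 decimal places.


ratio = compressed/original = 19020/47892 = 0.397144
savings = 1 - ratio = 1 - 0.397144 = 0.602856
as a percentage: 0.602856 * 100 = 60.29%

Space savings = 1 - 19020/47892 = 60.29%


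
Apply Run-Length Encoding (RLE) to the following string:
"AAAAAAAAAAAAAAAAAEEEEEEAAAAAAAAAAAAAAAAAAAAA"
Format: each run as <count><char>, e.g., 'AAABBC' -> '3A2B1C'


Scanning runs left to right:
  i=0: run of 'A' x 17 -> '17A'
  i=17: run of 'E' x 6 -> '6E'
  i=23: run of 'A' x 21 -> '21A'

RLE = 17A6E21A


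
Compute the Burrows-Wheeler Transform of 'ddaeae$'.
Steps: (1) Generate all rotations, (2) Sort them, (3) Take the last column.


Rotations (sorted):
  0: $ddaeae -> last char: e
  1: ae$ddae -> last char: e
  2: aeae$dd -> last char: d
  3: daeae$d -> last char: d
  4: ddaeae$ -> last char: $
  5: e$ddaea -> last char: a
  6: eae$dda -> last char: a


BWT = eedd$aa


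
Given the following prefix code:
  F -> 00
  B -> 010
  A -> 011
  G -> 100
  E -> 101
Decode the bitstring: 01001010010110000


Decoding step by step:
Bits 010 -> B
Bits 010 -> B
Bits 100 -> G
Bits 101 -> E
Bits 100 -> G
Bits 00 -> F


Decoded message: BBGEGF


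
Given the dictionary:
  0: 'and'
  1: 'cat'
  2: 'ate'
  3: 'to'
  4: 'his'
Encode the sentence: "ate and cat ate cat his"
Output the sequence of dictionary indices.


Look up each word in the dictionary:
  'ate' -> 2
  'and' -> 0
  'cat' -> 1
  'ate' -> 2
  'cat' -> 1
  'his' -> 4

Encoded: [2, 0, 1, 2, 1, 4]


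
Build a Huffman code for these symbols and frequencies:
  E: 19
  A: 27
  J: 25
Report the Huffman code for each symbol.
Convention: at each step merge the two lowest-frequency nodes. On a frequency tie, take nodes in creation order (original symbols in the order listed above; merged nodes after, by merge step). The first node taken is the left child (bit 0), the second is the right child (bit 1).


Huffman tree construction:
Step 1: Merge E(19) + J(25) = 44
Step 2: Merge A(27) + (E+J)(44) = 71
Read each symbol's code off the tree from the root (left child = 0, right child = 1).

Codes:
  E: 10 (length 2)
  A: 0 (length 1)
  J: 11 (length 2)
Average code length: 115/71 = 1.6197 bits/symbol


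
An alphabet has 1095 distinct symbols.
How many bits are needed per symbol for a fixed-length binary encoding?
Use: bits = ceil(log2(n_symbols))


log2(1095) = 10.0967
Bracket: 2^10 = 1024 < 1095 <= 2^11 = 2048
So ceil(log2(1095)) = 11

bits = ceil(log2(1095)) = ceil(10.0967) = 11 bits


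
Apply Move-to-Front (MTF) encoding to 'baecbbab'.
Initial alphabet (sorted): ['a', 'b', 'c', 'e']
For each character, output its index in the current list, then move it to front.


MTF encoding:
'b': index 1 in ['a', 'b', 'c', 'e'] -> ['b', 'a', 'c', 'e']
'a': index 1 in ['b', 'a', 'c', 'e'] -> ['a', 'b', 'c', 'e']
'e': index 3 in ['a', 'b', 'c', 'e'] -> ['e', 'a', 'b', 'c']
'c': index 3 in ['e', 'a', 'b', 'c'] -> ['c', 'e', 'a', 'b']
'b': index 3 in ['c', 'e', 'a', 'b'] -> ['b', 'c', 'e', 'a']
'b': index 0 in ['b', 'c', 'e', 'a'] -> ['b', 'c', 'e', 'a']
'a': index 3 in ['b', 'c', 'e', 'a'] -> ['a', 'b', 'c', 'e']
'b': index 1 in ['a', 'b', 'c', 'e'] -> ['b', 'a', 'c', 'e']


Output: [1, 1, 3, 3, 3, 0, 3, 1]


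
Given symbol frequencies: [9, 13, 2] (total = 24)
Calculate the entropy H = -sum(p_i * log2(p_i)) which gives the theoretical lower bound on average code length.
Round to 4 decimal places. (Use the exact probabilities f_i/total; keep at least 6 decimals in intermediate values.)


Per-symbol terms -p_i * log2(p_i) with p_i = f_i/24:
  p = 9/24 = 0.375000: log2(p) = -1.415037, -p*log2(p) = 0.530639
  p = 13/24 = 0.541667: log2(p) = -0.884523, -p*log2(p) = 0.479117
  p = 2/24 = 0.083333: log2(p) = -3.584963, -p*log2(p) = 0.298747
H = 0.530639 + 0.479117 + 0.298747 = 1.308503

H = 1.3085 bits/symbol


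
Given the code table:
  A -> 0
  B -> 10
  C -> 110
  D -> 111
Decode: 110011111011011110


Decoding:
110 -> C
0 -> A
111 -> D
110 -> C
110 -> C
111 -> D
10 -> B


Result: CADCCDB


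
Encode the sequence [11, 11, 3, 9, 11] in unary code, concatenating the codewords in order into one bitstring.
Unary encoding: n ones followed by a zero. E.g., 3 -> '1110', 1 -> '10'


Encode each number as n ones followed by a terminating 0:
  11 -> 111111111110 (12 bits)
  11 -> 111111111110 (12 bits)
  3 -> 1110 (4 bits)
  9 -> 1111111110 (10 bits)
  11 -> 111111111110 (12 bits)
Total length = 12 + 12 + 4 + 10 + 12 = 50 bits.

Unary([11, 11, 3, 9, 11]) = 11111111111011111111111011101111111110111111111110 (50 bits)


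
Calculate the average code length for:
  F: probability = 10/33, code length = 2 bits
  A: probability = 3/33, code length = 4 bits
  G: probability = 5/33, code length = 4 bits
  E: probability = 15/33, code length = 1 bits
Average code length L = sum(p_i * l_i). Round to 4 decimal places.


Weighted contributions p_i * l_i:
  F: (10/33) * 2 = 20/33
  A: (3/33) * 4 = 12/33
  G: (5/33) * 4 = 20/33
  E: (15/33) * 1 = 15/33
Sum = (20 + 12 + 20 + 15)/33 = 67/33

L = 67/33 = 2.0303 bits/symbol


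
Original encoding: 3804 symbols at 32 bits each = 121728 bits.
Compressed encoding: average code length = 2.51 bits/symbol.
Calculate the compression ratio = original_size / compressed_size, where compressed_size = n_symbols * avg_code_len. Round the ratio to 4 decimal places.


original_size = n_symbols * orig_bits = 3804 * 32 = 121728 bits
compressed_size = n_symbols * avg_code_len = 3804 * 2.51 = 9548.04 bits
ratio = original_size / compressed_size = 121728 / 9548.04 = 12.749

Compression ratio = 12.749


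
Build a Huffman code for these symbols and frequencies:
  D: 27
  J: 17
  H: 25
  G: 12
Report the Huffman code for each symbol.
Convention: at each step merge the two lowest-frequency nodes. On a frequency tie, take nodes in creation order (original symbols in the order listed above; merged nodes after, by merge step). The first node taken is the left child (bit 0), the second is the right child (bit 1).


Huffman tree construction:
Step 1: Merge G(12) + J(17) = 29
Step 2: Merge H(25) + D(27) = 52
Step 3: Merge (G+J)(29) + (H+D)(52) = 81
Read each symbol's code off the tree from the root (left child = 0, right child = 1).

Codes:
  D: 11 (length 2)
  J: 01 (length 2)
  H: 10 (length 2)
  G: 00 (length 2)
Average code length: 162/81 = 2.0000 bits/symbol


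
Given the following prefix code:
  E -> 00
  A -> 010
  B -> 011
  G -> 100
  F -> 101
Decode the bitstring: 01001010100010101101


Decoding step by step:
Bits 010 -> A
Bits 010 -> A
Bits 101 -> F
Bits 00 -> E
Bits 010 -> A
Bits 101 -> F
Bits 101 -> F


Decoded message: AAFEAFF


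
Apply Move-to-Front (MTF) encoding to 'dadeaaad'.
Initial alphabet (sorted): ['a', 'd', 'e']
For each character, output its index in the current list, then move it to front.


MTF encoding:
'd': index 1 in ['a', 'd', 'e'] -> ['d', 'a', 'e']
'a': index 1 in ['d', 'a', 'e'] -> ['a', 'd', 'e']
'd': index 1 in ['a', 'd', 'e'] -> ['d', 'a', 'e']
'e': index 2 in ['d', 'a', 'e'] -> ['e', 'd', 'a']
'a': index 2 in ['e', 'd', 'a'] -> ['a', 'e', 'd']
'a': index 0 in ['a', 'e', 'd'] -> ['a', 'e', 'd']
'a': index 0 in ['a', 'e', 'd'] -> ['a', 'e', 'd']
'd': index 2 in ['a', 'e', 'd'] -> ['d', 'a', 'e']


Output: [1, 1, 1, 2, 2, 0, 0, 2]


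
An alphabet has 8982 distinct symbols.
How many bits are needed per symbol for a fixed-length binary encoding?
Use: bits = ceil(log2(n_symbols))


log2(8982) = 13.1328
Bracket: 2^13 = 8192 < 8982 <= 2^14 = 16384
So ceil(log2(8982)) = 14

bits = ceil(log2(8982)) = ceil(13.1328) = 14 bits


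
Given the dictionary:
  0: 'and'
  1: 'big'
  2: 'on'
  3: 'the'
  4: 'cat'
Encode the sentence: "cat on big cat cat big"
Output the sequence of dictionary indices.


Look up each word in the dictionary:
  'cat' -> 4
  'on' -> 2
  'big' -> 1
  'cat' -> 4
  'cat' -> 4
  'big' -> 1

Encoded: [4, 2, 1, 4, 4, 1]


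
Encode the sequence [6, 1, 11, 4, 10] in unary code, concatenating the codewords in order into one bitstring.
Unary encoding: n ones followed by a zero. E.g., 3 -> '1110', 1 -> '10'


Encode each number as n ones followed by a terminating 0:
  6 -> 1111110 (7 bits)
  1 -> 10 (2 bits)
  11 -> 111111111110 (12 bits)
  4 -> 11110 (5 bits)
  10 -> 11111111110 (11 bits)
Total length = 7 + 2 + 12 + 5 + 11 = 37 bits.

Unary([6, 1, 11, 4, 10]) = 1111110101111111111101111011111111110 (37 bits)


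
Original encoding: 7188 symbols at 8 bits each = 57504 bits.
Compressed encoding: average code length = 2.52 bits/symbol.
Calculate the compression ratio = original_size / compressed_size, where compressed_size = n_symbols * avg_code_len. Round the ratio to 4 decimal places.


original_size = n_symbols * orig_bits = 7188 * 8 = 57504 bits
compressed_size = n_symbols * avg_code_len = 7188 * 2.52 = 18113.76 bits
ratio = original_size / compressed_size = 57504 / 18113.76 = 3.1746

Compression ratio = 3.1746


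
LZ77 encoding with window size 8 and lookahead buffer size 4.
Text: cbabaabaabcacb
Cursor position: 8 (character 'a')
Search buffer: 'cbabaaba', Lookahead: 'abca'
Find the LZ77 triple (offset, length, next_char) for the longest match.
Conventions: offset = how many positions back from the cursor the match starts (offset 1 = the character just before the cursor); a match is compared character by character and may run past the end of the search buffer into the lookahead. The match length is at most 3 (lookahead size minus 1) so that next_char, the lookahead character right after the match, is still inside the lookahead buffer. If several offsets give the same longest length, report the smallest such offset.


Try each offset into the search buffer:
  offset=1 (pos 7, char 'a'): match length 1
  offset=2 (pos 6, char 'b'): match length 0
  offset=3 (pos 5, char 'a'): match length 2
  offset=4 (pos 4, char 'a'): match length 1
  offset=5 (pos 3, char 'b'): match length 0
  offset=6 (pos 2, char 'a'): match length 2
  offset=7 (pos 1, char 'b'): match length 0
  offset=8 (pos 0, char 'c'): match length 0
Longest match has length 2, found at offsets 3, 6; take the smallest, offset 3.
next_char = character at position 8 + 2 = 10 -> 'c'

Best match: offset=3, length=2 (matching 'ab' starting at position 5)
LZ77 triple: (3, 2, 'c')
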